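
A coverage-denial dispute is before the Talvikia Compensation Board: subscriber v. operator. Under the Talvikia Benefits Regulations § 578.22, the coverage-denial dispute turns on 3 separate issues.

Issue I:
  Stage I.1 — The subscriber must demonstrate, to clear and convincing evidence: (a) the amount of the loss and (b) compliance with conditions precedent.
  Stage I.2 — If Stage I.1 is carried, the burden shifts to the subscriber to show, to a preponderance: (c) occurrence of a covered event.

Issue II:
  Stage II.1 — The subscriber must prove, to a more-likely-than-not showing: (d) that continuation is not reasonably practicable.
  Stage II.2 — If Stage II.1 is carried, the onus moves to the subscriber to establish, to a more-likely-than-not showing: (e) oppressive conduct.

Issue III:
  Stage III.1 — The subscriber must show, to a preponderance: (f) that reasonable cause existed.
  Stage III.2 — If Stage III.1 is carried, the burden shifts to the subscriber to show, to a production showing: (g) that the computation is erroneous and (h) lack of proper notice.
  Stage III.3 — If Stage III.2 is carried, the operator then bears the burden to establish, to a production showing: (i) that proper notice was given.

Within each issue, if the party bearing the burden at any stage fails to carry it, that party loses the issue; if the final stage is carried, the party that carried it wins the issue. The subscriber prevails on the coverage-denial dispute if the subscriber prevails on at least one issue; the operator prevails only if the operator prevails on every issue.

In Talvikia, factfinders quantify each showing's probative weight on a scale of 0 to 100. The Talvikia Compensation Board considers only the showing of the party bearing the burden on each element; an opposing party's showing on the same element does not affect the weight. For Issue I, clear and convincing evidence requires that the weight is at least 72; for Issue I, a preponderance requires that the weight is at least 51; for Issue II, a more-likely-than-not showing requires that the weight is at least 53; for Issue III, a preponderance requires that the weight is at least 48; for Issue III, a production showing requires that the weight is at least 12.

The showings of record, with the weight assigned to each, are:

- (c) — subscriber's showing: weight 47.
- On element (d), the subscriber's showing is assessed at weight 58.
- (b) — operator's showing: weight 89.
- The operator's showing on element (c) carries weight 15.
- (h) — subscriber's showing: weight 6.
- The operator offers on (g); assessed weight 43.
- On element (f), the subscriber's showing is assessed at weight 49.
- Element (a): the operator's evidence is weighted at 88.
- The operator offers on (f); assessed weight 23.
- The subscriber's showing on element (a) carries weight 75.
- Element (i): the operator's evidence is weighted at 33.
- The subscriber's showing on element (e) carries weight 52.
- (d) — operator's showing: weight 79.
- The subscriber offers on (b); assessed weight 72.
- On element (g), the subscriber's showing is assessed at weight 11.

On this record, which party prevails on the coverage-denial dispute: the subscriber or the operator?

— Issue I —
Stage I.1 — burden on subscriber; standard: clear and convincing evidence (weight is at least 72).
    (a): 75 (operator's 88 disregarded) ≥ 72 [met]
    (b): 72 (operator's 89 disregarded) ≥ 72 [met]
  Stage I.1 is satisfied; the subscriber continues to bear the burden.
Stage I.2 — burden on subscriber; standard: a preponderance (weight is at least 51).
    (c): 47 (operator's 15 disregarded) < 51 [not met]
  The subscriber does not carry Stage I.2.
The operator prevails on this issue.
— Issue II —
Stage II.1 (subscriber, a more-likely-than-not showing, weight is at least 53): (d) 58 (operator's 79 disregarded) ≥ 53 — meets.
  All elements met. The subscriber retains the burden for Stage II.2.
Stage II.2 (subscriber, a more-likely-than-not showing, weight is at least 53): (e) 52 < 53 — fails.
  Stage II.2 not carried; the subscriber fails its burden.
The operator prevails on this issue.
— Issue III —
At Stage III.1 the subscriber must meet a preponderance (weight is at least 48): on (f) the weight is 49 (the operator's 23 is given no effect), which does reach 48, so (f) meets the standard.
  Stage III.1 is satisfied; the subscriber continues to bear the burden.
At Stage III.2 the subscriber must meet a production showing (weight is at least 12): on (g) the weight is 11 (the operator's 43 is given no effect), which does not reach 12, so (g) does not meet the standard; on (h) the weight is 6, which does not reach 12, so (h) does not meet the standard.
  The subscriber does not carry Stage III.2.
The operator prevails on this issue.
Per-issue: Issue I → operator; Issue II → operator; Issue III → operator. The subscriber must prevail on at least one issue; overall, the operator prevails.

operator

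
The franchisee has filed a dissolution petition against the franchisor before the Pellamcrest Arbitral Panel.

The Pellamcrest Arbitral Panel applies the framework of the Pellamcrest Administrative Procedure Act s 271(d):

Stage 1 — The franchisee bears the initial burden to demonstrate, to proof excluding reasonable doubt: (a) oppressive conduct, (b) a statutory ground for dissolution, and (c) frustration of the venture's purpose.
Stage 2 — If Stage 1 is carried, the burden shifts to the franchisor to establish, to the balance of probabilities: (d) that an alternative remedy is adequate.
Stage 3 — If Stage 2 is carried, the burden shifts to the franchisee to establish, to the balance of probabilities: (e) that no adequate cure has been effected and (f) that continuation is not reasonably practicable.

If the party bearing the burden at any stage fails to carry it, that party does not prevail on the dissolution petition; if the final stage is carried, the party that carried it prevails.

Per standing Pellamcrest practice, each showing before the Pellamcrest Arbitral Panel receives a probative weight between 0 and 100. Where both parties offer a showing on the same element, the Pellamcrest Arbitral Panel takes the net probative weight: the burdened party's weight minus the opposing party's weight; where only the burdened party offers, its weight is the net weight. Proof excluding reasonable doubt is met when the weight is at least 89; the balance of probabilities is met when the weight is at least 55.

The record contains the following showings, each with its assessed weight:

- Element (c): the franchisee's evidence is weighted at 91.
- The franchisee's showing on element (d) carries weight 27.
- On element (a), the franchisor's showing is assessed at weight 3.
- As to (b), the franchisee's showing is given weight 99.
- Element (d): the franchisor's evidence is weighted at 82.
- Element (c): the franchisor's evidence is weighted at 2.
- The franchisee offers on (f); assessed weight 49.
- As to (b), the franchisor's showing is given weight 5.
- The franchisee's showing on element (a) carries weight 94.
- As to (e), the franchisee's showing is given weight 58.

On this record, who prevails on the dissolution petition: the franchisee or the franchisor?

At Stage 1 the franchisee must meet proof excluding reasonable doubt (weight is at least 89): on (a) the weight is 94 less the opposing 3 gives net 91, ≥ 89, so (a) meets the standard; on (b) the weight is 99 less the opposing 5 gives net 94, ≥ 89, so (b) meets the standard; on (c) the weight is 91 less the opposing 2 gives net 89, which does reach 89, so (c) meets the standard.
  Stage 1 carried; the burden shifts to the franchisor.
At Stage 2 the franchisor must meet the balance of probabilities (weight is at least 55): on (d) the weight is 82 less the opposing 27 gives net 55, ≥ 55, so (d) meets the standard.
  Stage 2 is satisfied; the onus moves to the franchisee.
At Stage 3 the franchisee must meet the balance of probabilities (weight is at least 55): on (e) the weight is 58, ≥ 55, so (e) meets the standard; on (f) the weight is 49, which does not reach 55, so (f) does not meet the standard.
  Not every element is met, so the franchisee fails to carry Stage 3.
So the franchisor prevails.

franchisor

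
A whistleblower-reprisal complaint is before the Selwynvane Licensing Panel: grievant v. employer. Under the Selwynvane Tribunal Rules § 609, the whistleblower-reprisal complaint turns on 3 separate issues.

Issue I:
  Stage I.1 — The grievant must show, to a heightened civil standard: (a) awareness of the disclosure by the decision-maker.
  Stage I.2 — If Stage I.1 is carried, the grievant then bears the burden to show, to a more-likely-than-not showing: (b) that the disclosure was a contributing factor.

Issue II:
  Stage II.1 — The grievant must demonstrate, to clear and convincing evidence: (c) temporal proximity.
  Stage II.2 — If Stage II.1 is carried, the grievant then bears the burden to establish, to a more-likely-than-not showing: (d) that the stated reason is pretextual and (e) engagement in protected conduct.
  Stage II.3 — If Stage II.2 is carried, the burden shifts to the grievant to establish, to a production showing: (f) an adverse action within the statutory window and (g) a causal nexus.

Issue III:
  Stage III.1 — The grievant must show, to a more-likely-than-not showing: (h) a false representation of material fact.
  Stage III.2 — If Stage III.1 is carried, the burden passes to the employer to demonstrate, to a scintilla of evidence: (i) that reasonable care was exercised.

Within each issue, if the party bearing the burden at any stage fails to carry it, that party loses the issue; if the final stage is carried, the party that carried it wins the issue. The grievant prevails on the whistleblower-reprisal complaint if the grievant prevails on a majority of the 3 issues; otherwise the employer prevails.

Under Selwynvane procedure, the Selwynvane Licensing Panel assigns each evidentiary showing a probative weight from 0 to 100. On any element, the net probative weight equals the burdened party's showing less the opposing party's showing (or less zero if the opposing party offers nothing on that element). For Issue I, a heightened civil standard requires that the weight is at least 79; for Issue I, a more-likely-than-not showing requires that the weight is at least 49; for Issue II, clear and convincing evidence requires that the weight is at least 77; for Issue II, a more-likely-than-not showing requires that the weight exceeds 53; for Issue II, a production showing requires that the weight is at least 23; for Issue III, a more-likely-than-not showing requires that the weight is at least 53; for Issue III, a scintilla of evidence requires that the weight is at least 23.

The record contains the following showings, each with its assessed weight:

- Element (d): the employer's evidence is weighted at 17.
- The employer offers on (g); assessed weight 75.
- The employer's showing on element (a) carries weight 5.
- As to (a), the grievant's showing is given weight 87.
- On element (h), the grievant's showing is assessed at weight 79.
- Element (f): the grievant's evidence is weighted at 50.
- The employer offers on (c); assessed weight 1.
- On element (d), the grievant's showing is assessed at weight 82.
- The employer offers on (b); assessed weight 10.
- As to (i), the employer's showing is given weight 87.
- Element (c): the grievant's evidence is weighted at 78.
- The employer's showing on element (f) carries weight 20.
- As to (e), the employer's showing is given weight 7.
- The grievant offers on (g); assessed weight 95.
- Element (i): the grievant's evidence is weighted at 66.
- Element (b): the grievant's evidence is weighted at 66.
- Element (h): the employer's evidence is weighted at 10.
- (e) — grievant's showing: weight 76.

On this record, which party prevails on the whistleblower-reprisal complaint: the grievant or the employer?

grievant

— Issue I —
Stage I.1 (grievant, a heightened civil standard, weight is at least 79): (a) net 87−5=82 ≥ 79 — meets.
  Stage I.1 carried; the burden remains with the grievant.
Stage I.2 (grievant, a more-likely-than-not showing, weight is at least 49): (b) net 66−10=56 ≥ 49 — meets.
  Stage I.2 carried; the final stage is satisfied.
All stages carried — the grievant prevails on this issue.
— Issue II —
At Stage II.1 the grievant must meet clear and convincing evidence (weight is at least 77): on (c) the weight is 78 less the opposing 1 gives net 77, which does reach 77, so (c) meets the standard.
  Stage II.1 carried; the burden remains with the grievant.
At Stage II.2 the grievant must meet a more-likely-than-not showing (weight exceeds 53): on (d) the weight is 82 less the opposing 17 gives net 65, > 53, so (d) meets the standard; on (e) the weight is 76 less the opposing 7 gives net 69, > 53, so (e) meets the standard.
  Stage II.2 carried; the burden remains with the grievant.
At Stage II.3 the grievant must meet a production showing (weight is at least 23): on (f) the weight is 50 less the opposing 20 gives net 30, ≥ 23, so (f) meets the standard; on (g) the weight is 95 less the opposing 75 gives net 20, < 23, so (g) does not meet the standard.
  The grievant does not carry Stage II.3.
So the employer prevails on this issue.
— Issue III —
Stage III.1 (grievant, a more-likely-than-not showing, weight is at least 53): (h) net 79−10=69 ≥ 53 — meets.
  All elements met. The burden passes to the employer.
Stage III.2 (employer, a scintilla of evidence, weight is at least 23): (i) net 87−66=21 < 23 — fails.
  Not every element is met, so the employer fails to carry Stage III.2.
So the grievant prevails on this issue.
Per-issue: Issue I → grievant; Issue II → employer; Issue III → grievant. The grievant must prevail on a majority of issues; overall, the grievant prevails.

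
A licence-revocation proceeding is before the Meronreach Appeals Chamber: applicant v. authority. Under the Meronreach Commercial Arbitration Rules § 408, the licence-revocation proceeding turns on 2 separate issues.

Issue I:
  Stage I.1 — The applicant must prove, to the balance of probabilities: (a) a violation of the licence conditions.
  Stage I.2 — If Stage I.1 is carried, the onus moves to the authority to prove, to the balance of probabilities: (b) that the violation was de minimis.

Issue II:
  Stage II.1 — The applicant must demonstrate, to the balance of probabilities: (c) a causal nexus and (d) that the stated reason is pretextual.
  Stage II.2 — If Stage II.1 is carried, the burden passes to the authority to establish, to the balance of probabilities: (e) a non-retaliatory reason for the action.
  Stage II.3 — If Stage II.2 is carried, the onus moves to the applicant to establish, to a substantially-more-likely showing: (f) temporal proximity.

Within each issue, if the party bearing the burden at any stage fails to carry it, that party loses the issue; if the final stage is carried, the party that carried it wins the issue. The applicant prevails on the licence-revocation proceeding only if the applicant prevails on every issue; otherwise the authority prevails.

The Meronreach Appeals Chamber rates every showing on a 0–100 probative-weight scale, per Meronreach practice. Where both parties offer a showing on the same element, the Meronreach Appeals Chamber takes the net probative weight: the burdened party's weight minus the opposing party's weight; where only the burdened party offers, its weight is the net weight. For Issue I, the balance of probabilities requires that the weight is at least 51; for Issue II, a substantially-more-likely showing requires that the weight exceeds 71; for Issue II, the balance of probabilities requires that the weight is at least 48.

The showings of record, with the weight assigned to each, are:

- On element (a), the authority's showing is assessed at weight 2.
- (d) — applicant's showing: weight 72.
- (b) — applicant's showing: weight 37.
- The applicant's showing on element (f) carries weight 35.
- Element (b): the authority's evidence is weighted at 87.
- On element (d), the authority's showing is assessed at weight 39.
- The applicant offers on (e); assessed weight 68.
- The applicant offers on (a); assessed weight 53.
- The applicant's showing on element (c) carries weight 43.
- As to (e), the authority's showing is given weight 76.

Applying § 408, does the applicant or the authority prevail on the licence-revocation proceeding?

authority

— Issue I —
Stage I.1 — burden on applicant; standard: the balance of probabilities (weight is at least 51).
    (a): 53 − 2 = 51 ≥ 51 [met]
  All elements met. The burden passes to the authority.
Stage I.2 — burden on authority; standard: the balance of probabilities (weight is at least 51).
    (b): 87 − 37 = 50 < 51 [not met]
  The authority does not carry Stage I.2.
So the applicant prevails on this issue.
— Issue II —
Stage II.1 (applicant, the balance of probabilities, weight is at least 48): (c) 43 < 48 — fails; (d) net 72−39=33 < 48 — fails.
  Not every element is met, so the applicant fails to carry Stage II.1.
The analysis ends at Stage II.1; the authority prevails on this issue.
Per-issue: Issue I → applicant; Issue II → authority. The applicant must prevail on every issue; overall, the authority prevails.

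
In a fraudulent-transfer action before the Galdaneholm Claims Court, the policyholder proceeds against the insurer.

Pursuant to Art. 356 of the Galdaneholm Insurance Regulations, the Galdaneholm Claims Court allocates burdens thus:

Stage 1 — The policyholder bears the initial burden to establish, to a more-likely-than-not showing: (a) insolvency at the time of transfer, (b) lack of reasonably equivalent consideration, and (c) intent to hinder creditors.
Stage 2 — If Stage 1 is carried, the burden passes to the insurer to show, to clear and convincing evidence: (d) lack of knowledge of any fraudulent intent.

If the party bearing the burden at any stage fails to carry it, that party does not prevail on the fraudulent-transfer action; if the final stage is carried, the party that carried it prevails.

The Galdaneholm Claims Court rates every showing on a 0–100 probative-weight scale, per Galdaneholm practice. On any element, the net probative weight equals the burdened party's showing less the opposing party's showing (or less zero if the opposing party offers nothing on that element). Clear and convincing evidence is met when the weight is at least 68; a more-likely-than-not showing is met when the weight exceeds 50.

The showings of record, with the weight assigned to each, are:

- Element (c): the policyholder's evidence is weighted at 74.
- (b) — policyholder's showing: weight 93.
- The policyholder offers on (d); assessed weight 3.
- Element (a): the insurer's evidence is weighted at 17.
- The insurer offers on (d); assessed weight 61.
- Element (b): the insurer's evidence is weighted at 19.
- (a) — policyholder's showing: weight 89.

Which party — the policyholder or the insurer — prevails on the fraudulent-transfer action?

Stage 1 (policyholder, a more-likely-than-not showing, weight exceeds 50): (a) net 89−17=72 > 50 — meets; (b) net 93−19=74 > 50 — meets; (c) 74 > 50 — meets.
  The policyholder carries Stage 1; the insurer now bears the burden.
Stage 2 (insurer, clear and convincing evidence, weight is at least 68): (d) net 61−3=58 < 68 — fails.
  The insurer does not carry Stage 2.
So the policyholder prevails.

policyholder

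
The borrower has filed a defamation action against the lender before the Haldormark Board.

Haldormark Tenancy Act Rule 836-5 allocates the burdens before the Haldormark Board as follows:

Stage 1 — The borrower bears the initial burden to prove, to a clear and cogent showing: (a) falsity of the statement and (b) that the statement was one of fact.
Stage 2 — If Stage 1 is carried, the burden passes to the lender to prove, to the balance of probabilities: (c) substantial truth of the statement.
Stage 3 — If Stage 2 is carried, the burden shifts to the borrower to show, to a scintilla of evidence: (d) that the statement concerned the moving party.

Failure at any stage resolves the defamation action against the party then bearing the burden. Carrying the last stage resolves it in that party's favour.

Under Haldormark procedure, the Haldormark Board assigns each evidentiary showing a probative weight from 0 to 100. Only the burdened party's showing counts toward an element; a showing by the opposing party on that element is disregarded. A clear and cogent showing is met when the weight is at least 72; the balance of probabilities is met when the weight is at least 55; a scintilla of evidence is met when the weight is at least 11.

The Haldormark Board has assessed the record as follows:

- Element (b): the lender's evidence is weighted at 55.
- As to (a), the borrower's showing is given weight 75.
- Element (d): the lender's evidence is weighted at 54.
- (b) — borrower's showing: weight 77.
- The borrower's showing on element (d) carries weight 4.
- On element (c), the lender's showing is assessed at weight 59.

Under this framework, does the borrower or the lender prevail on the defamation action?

At Stage 1 the borrower must meet a clear and cogent showing (weight is at least 72): on (a) the weight is 75, ≥ 72, so (a) meets the standard; on (b) the weight is 77 (the lender's 55 is given no effect), ≥ 72, so (b) meets the standard.
  All elements met. The burden passes to the lender.
At Stage 2 the lender must meet the balance of probabilities (weight is at least 55): on (c) the weight is 59, which does reach 55, so (c) meets the standard.
  All elements met. The burden passes to the borrower.
At Stage 3 the borrower must meet a scintilla of evidence (weight is at least 11): on (d) the weight is 4 (the lender's 54 is given no effect), < 11, so (d) does not meet the standard.
  Stage 3 not carried; the borrower fails its burden.
The lender prevails.

lender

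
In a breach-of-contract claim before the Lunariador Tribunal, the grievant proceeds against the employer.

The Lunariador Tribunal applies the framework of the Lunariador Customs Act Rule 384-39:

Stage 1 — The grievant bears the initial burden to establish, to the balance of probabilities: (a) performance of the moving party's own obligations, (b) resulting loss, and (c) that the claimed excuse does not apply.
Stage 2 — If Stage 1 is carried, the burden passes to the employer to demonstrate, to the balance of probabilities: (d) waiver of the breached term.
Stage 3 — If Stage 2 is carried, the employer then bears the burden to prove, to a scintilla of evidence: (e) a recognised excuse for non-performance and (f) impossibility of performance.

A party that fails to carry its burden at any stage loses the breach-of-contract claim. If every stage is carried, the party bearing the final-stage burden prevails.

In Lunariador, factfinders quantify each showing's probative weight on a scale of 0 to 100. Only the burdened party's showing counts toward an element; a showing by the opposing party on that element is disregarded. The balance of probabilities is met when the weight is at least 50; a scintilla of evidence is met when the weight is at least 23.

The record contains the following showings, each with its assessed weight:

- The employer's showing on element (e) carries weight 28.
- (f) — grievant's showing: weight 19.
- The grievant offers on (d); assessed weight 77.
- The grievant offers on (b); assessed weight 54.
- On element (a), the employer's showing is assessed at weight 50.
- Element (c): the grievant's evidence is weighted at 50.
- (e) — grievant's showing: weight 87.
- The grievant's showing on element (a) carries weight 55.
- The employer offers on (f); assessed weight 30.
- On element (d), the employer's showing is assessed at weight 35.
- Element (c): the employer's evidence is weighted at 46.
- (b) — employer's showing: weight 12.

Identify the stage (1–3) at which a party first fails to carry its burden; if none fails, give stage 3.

stage 2

At Stage 1 the grievant must meet the balance of probabilities (weight is at least 50): on (a) the weight is 55 (the employer's 50 is given no effect), ≥ 50, so (a) meets the standard; on (b) the weight is 54 (the employer's 12 is given no effect), ≥ 50, so (b) meets the standard; on (c) the weight is 50 (the employer's 46 is given no effect), ≥ 50, so (c) meets the standard.
  Stage 1 is satisfied; the onus moves to the employer.
At Stage 2 the employer must meet the balance of probabilities (weight is at least 50): on (d) the weight is 35 (the grievant's 77 is given no effect), which does not reach 50, so (d) does not meet the standard.
  The employer does not carry Stage 2.
The analysis ends at Stage 2; the grievant prevails.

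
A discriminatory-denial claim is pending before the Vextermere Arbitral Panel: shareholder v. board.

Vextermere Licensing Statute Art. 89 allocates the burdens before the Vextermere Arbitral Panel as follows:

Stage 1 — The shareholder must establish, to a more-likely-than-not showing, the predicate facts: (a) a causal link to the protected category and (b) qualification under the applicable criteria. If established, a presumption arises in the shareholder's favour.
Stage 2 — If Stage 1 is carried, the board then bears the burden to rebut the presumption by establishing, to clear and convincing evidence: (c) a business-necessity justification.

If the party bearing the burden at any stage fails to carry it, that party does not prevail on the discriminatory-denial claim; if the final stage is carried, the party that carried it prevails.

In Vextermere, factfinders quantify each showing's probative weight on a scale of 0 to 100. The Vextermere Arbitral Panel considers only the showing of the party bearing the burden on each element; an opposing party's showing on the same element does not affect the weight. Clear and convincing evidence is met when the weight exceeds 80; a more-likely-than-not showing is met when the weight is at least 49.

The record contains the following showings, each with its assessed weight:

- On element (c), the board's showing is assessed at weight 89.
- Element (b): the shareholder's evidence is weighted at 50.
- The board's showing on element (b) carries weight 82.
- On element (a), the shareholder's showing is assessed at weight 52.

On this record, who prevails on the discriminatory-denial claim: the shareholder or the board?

board

Stage 1 — burden on shareholder; standard: a more-likely-than-not showing (weight is at least 49).
    (a): 52 ≥ 49 [met]
    (b): 50 (board's 82 disregarded) ≥ 49 [met]
  Stage 1 carried; the burden shifts to the board.
Stage 2 — burden on board; standard: clear and convincing evidence (weight exceeds 80).
    (c): 89 > 80 [met]
  The board carries the last stage.
All stages carried — the board prevails.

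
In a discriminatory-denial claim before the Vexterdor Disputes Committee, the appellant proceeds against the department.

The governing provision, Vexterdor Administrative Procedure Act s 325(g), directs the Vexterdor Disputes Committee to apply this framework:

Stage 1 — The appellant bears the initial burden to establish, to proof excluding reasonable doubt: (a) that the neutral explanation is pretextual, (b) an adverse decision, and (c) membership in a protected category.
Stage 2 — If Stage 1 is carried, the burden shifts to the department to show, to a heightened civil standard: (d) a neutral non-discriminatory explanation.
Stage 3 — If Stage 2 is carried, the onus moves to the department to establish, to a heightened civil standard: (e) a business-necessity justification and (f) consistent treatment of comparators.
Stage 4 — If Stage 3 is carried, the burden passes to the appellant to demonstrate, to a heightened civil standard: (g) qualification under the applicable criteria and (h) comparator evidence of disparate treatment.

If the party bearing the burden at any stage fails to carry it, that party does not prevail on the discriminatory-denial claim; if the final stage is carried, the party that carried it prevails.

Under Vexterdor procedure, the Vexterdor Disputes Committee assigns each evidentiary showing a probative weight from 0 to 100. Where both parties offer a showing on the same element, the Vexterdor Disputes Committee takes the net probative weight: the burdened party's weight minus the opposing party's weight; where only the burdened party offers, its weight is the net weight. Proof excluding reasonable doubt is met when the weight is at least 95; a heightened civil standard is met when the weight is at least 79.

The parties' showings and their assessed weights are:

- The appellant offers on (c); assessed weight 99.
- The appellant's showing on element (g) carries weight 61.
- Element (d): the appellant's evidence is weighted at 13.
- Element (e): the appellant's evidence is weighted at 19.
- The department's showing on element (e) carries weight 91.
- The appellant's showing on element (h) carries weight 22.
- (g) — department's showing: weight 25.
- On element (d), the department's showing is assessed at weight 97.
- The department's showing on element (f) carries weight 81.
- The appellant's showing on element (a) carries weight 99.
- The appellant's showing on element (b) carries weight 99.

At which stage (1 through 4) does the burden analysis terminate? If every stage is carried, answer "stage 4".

stage 3

Stage 1 — burden on appellant; standard: proof excluding reasonable doubt (weight is at least 95).
    (a): 99 ≥ 95 [met]
    (b): 99 ≥ 95 [met]
    (c): 99 ≥ 95 [met]
  Stage 1 is satisfied; the onus moves to the department.
Stage 2 — burden on department; standard: a heightened civil standard (weight is at least 79).
    (d): 97 − 13 = 84 ≥ 79 [met]
  Stage 2 is satisfied; the department continues to bear the burden.
Stage 3 — burden on department; standard: a heightened civil standard (weight is at least 79).
    (e): 91 − 19 = 72 < 79 [not met]
    (f): 81 ≥ 79 [met]
  Not every element is met, so the department fails to carry Stage 3.
The appellant prevails.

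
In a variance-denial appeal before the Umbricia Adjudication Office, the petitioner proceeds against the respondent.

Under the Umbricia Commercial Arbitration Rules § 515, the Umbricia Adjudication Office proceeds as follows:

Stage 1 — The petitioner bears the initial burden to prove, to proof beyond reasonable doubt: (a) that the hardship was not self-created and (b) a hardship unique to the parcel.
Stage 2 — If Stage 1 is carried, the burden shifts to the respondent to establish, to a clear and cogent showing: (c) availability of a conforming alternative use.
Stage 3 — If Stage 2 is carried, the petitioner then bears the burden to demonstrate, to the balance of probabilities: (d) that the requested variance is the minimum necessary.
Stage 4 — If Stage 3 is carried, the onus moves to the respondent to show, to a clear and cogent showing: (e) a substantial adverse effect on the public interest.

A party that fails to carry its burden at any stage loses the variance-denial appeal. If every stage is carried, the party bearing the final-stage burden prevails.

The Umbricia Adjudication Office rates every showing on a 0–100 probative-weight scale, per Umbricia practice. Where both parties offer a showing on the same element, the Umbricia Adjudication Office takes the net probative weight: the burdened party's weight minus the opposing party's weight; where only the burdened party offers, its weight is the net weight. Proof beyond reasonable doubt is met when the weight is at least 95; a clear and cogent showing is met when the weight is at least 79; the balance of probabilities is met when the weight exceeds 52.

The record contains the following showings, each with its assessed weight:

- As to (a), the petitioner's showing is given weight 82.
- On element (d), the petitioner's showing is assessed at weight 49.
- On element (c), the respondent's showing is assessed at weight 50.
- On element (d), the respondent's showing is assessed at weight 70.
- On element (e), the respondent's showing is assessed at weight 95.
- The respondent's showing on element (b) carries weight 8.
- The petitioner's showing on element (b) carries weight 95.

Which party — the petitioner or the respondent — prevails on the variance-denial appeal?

At Stage 1 the petitioner must meet proof beyond reasonable doubt (weight is at least 95): on (a) the weight is 82, < 95, so (a) does not meet the standard; on (b) the weight is 95 less the opposing 8 gives net 87, which does not reach 95, so (b) does not meet the standard.
  The petitioner does not carry Stage 1.
The analysis ends at Stage 1; the respondent prevails.

respondent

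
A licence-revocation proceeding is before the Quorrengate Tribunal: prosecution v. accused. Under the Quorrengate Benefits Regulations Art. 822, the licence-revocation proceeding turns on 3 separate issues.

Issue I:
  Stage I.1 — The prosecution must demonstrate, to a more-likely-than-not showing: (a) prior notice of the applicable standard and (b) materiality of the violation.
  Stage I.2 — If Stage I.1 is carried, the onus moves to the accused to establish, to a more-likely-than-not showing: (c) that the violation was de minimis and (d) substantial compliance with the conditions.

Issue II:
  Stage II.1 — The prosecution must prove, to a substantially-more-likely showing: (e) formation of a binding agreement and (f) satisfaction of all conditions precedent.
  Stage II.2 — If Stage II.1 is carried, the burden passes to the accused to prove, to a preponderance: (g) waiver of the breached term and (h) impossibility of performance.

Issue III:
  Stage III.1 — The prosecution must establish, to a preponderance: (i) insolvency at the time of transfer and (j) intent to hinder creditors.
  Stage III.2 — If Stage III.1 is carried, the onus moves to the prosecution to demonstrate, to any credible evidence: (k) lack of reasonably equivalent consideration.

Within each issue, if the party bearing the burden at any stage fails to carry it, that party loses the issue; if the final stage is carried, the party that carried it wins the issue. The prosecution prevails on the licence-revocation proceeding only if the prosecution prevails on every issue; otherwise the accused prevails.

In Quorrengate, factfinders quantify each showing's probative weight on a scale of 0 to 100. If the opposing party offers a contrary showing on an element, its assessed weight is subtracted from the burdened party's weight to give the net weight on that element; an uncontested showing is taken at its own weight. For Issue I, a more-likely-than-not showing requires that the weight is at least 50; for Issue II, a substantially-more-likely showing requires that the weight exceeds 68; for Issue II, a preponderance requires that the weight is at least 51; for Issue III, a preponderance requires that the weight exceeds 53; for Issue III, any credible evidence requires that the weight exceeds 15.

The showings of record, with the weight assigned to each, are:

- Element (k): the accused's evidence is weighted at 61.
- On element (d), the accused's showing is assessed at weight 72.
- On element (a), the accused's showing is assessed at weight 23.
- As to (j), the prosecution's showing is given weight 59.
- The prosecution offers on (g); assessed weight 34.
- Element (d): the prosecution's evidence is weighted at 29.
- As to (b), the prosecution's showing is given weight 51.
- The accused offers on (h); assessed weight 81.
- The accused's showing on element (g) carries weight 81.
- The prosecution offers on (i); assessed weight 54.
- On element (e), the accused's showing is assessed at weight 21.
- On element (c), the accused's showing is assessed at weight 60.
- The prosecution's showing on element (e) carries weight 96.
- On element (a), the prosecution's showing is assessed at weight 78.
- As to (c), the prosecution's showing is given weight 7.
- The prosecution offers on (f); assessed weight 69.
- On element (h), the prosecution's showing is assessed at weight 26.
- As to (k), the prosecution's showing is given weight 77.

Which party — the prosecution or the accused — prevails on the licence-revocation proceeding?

— Issue I —
Stage I.1 — burden on prosecution; standard: a more-likely-than-not showing (weight is at least 50).
    (a): 78 − 23 = 55 ≥ 50 [met]
    (b): 51 ≥ 50 [met]
  Stage I.1 is satisfied; the onus moves to the accused.
Stage I.2 — burden on accused; standard: a more-likely-than-not showing (weight is at least 50).
    (c): 60 − 7 = 53 ≥ 50 [met]
    (d): 72 − 29 = 43 < 50 [not met]
  Stage I.2 not carried; the accused fails its burden.
The analysis ends at Stage I.2; the prosecution prevails on this issue.
— Issue II —
Stage II.1 — burden on prosecution; standard: a substantially-more-likely showing (weight exceeds 68).
    (e): 96 − 21 = 75 > 68 [met]
    (f): 69 > 68 [met]
  All elements met. The burden passes to the accused.
Stage II.2 — burden on accused; standard: a preponderance (weight is at least 51).
    (g): 81 − 34 = 47 < 51 [not met]
    (h): 81 − 26 = 55 ≥ 51 [met]
  The accused does not carry Stage II.2.
The prosecution prevails on this issue.
— Issue III —
At Stage III.1 the prosecution must meet a preponderance (weight exceeds 53): on (i) the weight is 54, which does exceed 53, so (i) meets the standard; on (j) the weight is 59, > 53, so (j) meets the standard.
  Stage III.1 is satisfied; the prosecution continues to bear the burden.
At Stage III.2 the prosecution must meet any credible evidence (weight exceeds 15): on (k) the weight is 77 less the opposing 61 gives net 16, which does exceed 15, so (k) meets the standard.
  Stage III.2 carried; the final stage is satisfied.
With every stage satisfied, the prosecution prevails on this issue.
Per-issue: Issue I → prosecution; Issue II → prosecution; Issue III → prosecution. The prosecution must prevail on every issue; overall, the prosecution prevails.

prosecution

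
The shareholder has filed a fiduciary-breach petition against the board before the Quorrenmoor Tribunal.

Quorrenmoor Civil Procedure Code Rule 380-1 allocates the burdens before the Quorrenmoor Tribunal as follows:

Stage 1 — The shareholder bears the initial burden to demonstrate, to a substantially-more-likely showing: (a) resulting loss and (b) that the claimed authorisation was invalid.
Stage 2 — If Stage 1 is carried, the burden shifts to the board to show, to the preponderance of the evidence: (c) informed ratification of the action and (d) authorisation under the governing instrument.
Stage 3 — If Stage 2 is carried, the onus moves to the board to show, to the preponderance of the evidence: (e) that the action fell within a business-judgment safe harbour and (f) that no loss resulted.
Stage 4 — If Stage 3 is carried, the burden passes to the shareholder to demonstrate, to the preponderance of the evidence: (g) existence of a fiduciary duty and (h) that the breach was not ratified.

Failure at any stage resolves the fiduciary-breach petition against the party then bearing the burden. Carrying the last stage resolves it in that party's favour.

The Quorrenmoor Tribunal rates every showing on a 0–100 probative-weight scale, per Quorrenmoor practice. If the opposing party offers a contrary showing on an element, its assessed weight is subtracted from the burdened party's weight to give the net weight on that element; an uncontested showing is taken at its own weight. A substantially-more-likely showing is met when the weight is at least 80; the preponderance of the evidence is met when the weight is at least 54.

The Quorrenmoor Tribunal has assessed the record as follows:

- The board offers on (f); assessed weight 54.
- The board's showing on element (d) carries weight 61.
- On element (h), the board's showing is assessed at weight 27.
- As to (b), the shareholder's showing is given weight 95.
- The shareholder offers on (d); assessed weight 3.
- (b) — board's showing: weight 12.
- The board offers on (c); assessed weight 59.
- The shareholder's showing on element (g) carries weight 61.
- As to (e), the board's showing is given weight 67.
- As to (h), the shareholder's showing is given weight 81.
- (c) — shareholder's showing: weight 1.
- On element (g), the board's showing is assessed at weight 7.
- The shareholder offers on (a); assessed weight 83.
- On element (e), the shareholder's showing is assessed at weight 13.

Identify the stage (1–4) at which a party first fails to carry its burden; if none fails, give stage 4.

Stage 1 (shareholder, a substantially-more-likely showing, weight is at least 80): (a) 83 ≥ 80 — meets; (b) net 95−12=83 ≥ 80 — meets.
  All elements met. The burden passes to the board.
Stage 2 (board, the preponderance of the evidence, weight is at least 54): (c) net 59−1=58 ≥ 54 — meets; (d) net 61−3=58 ≥ 54 — meets.
  Stage 2 is satisfied; the board continues to bear the burden.
Stage 3 (board, the preponderance of the evidence, weight is at least 54): (e) net 67−13=54 ≥ 54 — meets; (f) 54 ≥ 54 — meets.
  All elements met. The burden passes to the shareholder.
Stage 4 (shareholder, the preponderance of the evidence, weight is at least 54): (g) net 61−7=54 ≥ 54 — meets; (h) net 81−27=54 ≥ 54 — meets.
  Stage 4 carried; the final stage is satisfied.
With every stage satisfied, the shareholder prevails.

stage 4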